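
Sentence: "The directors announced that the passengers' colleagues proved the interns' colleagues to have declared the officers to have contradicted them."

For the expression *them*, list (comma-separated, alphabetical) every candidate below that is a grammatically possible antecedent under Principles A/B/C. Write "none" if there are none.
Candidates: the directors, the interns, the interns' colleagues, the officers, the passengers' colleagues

*them* is a pronoun; Principle B requires it to be free in its binding domain — the clause headed by 'contradicted'.
— the directors: subject of the matrix clause; c-commands the pronoun but lies outside its binding domain — allowed.
— the interns: possessor inside the subject DP of the clause headed by 'declared'; does not c-command the pronoun — Principle B does not apply; allowed.
— the interns' colleagues: subject of the clause headed by 'declared'; c-commands the pronoun but lies outside its binding domain — allowed.
— the officers: subject of the clause headed by 'contradicted'; c-commands the pronoun within its binding domain — blocked (Principle B).
— the passengers' colleagues: subject of the clause headed by 'proved'; c-commands the pronoun but lies outside its binding domain — allowed.

the directors, the interns, the interns' colleagues, the passengers' colleagues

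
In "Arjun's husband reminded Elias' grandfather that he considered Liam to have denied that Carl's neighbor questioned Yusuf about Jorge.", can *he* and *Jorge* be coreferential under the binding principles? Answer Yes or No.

No

*Jorge* is an R-expression; Principle C requires it to be free (not bound by any c-commanding expression).
— he: subject of the clause headed by 'considered'; the pronoun c-commands the R-expression — coreference blocked (Principle C).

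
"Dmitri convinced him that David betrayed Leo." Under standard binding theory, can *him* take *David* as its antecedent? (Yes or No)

No

*him* is a pronoun; Principle B requires it to be free in its binding domain — the matrix clause.
— David: subject of the clause headed by 'betrayed'; is c-commanded by the pronoun; coreference would bind this R-expression — blocked (Principle C).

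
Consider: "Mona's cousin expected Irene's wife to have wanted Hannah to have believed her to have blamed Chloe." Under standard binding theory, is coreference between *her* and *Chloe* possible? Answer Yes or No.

*Chloe* is an R-expression; Principle C requires it to be free (not bound by any c-commanding expression).
— her: subject of the clause headed by 'blamed'; the pronoun c-commands the R-expression — coreference blocked (Principle C).

No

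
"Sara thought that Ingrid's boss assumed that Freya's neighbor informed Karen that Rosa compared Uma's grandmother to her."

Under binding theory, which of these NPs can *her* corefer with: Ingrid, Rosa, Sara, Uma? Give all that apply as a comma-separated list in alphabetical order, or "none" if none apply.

Ingrid, Sara, Uma

*her* is a pronoun; Principle B requires it to be free in its binding domain — the clause headed by 'compared'.
— Ingrid: possessor inside the subject DP of the clause headed by 'assumed'; does not c-command the pronoun — Principle B does not apply; allowed.
— Rosa: subject of the clause headed by 'compared'; c-commands the pronoun within its binding domain — blocked (Principle B).
— Sara: subject of the matrix clause; c-commands the pronoun but lies outside its binding domain — allowed.
— Uma: possessor inside the object DP of the clause headed by 'compared'; does not c-command the pronoun — Principle B does not apply; allowed.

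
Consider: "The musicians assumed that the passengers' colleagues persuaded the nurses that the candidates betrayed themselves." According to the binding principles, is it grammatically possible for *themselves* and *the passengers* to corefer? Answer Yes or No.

*themselves* is a reflexive; Principle A requires it to be bound within its binding domain — the clause headed by 'betrayed'.
— the passengers: possessor inside the subject DP of the clause headed by 'persuaded'; does not c-command the reflexive — cannot bind it (Principle A).

No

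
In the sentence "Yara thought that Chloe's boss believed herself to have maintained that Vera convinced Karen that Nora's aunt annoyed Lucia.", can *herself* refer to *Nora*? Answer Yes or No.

No

*herself* is a reflexive; Principle A requires it to be bound within its binding domain — the clause headed by 'believed'.
— Nora: possessor inside the subject DP of the clause headed by 'annoyed'; does not c-command the reflexive — cannot bind it (Principle A).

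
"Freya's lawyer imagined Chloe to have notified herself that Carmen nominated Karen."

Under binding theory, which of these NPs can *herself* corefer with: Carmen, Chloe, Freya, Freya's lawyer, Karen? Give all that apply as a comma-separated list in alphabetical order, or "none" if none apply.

*herself* is a reflexive; Principle A requires it to be bound within its binding domain — the clause headed by 'notified'.
— Carmen: subject of the clause headed by 'nominated'; does not c-command the reflexive — cannot bind it (Principle A).
— Chloe: subject of the clause headed by 'notified'; c-commands the reflexive within its binding domain — allowed (Principle A).
— Freya: possessor inside the subject DP of the matrix clause; does not c-command the reflexive — cannot bind it (Principle A).
— Freya's lawyer: subject of the matrix clause; c-commands the reflexive but lies outside its binding domain — cannot bind it (Principle A).
— Karen: object of the clause headed by 'nominated'; does not c-command the reflexive — cannot bind it (Principle A).

Chloe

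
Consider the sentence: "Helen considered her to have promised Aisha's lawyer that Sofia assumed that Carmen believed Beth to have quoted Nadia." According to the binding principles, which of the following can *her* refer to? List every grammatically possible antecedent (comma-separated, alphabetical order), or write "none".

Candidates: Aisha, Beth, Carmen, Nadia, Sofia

*her* is a pronoun; Principle B requires it to be free in its binding domain — the matrix clause.
— Aisha: possessor inside the object DP of the clause headed by 'promised'; is c-commanded by the pronoun; coreference would bind this R-expression — blocked (Principle C).
— Beth: subject of the clause headed by 'quoted'; is c-commanded by the pronoun; coreference would bind this R-expression — blocked (Principle C).
— Carmen: subject of the clause headed by 'believed'; is c-commanded by the pronoun; coreference would bind this R-expression — blocked (Principle C).
— Nadia: object of the clause headed by 'quoted'; is c-commanded by the pronoun; coreference would bind this R-expression — blocked (Principle C).
— Sofia: subject of the clause headed by 'assumed'; is c-commanded by the pronoun; coreference would bind this R-expression — blocked (Principle C).

none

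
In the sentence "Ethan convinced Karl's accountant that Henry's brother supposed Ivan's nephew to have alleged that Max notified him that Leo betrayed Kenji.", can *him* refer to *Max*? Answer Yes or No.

*him* is a pronoun; Principle B requires it to be free in its binding domain — the clause headed by 'notified'.
— Max: subject of the clause headed by 'notified'; c-commands the pronoun within its binding domain — blocked (Principle B).

No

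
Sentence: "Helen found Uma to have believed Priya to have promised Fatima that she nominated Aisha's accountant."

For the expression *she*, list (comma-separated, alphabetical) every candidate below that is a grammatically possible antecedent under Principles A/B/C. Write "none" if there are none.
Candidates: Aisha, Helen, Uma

Helen, Uma

*she* is a pronoun; Principle B requires it to be free in its binding domain — the clause headed by 'nominated'.
— Aisha: possessor inside the object DP of the clause headed by 'nominated'; is c-commanded by the pronoun; coreference would bind this R-expression — blocked (Principle C).
— Helen: subject of the matrix clause; c-commands the pronoun but lies outside its binding domain — allowed.
— Uma: subject of the clause headed by 'believed'; c-commands the pronoun but lies outside its binding domain — allowed.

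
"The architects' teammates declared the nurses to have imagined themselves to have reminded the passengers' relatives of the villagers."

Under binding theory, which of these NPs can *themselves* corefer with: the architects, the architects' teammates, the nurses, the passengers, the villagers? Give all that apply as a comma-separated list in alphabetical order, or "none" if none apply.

the nurses

*themselves* is a reflexive; Principle A requires it to be bound within its binding domain — the clause headed by 'imagined'.
— the architects: possessor inside the subject DP of the matrix clause; does not c-command the reflexive — cannot bind it (Principle A).
— the architects' teammates: subject of the matrix clause; c-commands the reflexive but lies outside its binding domain — cannot bind it (Principle A).
— the nurses: subject of the clause headed by 'imagined'; c-commands the reflexive within its binding domain — allowed (Principle A).
— the passengers: possessor inside the object DP of the clause headed by 'reminded'; does not c-command the reflexive — cannot bind it (Principle A).
— the villagers: second object of the clause headed by 'reminded'; does not c-command the reflexive — cannot bind it (Principle A).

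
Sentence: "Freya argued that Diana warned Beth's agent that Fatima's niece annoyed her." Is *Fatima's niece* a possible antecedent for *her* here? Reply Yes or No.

*her* is a pronoun; Principle B requires it to be free in its binding domain — the clause headed by 'annoyed'.
— Fatima's niece: subject of the clause headed by 'annoyed'; c-commands the pronoun within its binding domain — blocked (Principle B).

No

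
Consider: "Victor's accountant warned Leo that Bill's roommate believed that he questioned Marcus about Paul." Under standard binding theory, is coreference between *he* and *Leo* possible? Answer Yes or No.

Yes

*Leo* is an R-expression; Principle C requires it to be free (not bound by any c-commanding expression).
— he: subject of the clause headed by 'questioned'; the pronoun does not c-command the R-expression — coreference allowed.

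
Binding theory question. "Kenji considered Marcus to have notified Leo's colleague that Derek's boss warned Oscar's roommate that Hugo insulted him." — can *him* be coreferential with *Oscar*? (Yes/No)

*him* is a pronoun; Principle B requires it to be free in its binding domain — the clause headed by 'insulted'.
— Oscar: possessor inside the object DP of the clause headed by 'warned'; does not c-command the pronoun — Principle B does not apply; allowed.

Yes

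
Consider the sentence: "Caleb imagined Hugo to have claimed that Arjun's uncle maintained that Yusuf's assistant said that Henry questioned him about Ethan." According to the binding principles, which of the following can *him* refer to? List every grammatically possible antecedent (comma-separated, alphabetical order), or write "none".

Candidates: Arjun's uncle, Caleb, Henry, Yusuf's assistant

Arjun's uncle, Caleb, Yusuf's assistant

*him* is a pronoun; Principle B requires it to be free in its binding domain — the clause headed by 'questioned'.
— Arjun's uncle: subject of the clause headed by 'maintained'; c-commands the pronoun but lies outside its binding domain — allowed.
— Caleb: subject of the matrix clause; c-commands the pronoun but lies outside its binding domain — allowed.
— Henry: subject of the clause headed by 'questioned'; c-commands the pronoun within its binding domain — blocked (Principle B).
— Yusuf's assistant: subject of the clause headed by 'said'; c-commands the pronoun but lies outside its binding domain — allowed.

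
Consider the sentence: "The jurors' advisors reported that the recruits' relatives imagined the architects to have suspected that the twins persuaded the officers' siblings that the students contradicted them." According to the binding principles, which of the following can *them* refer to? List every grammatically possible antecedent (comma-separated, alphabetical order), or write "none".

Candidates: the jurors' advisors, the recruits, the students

the jurors' advisors, the recruits

*them* is a pronoun; Principle B requires it to be free in its binding domain — the clause headed by 'contradicted'.
— the jurors' advisors: subject of the matrix clause; c-commands the pronoun but lies outside its binding domain — allowed.
— the recruits: possessor inside the subject DP of the clause headed by 'imagined'; does not c-command the pronoun — Principle B does not apply; allowed.
— the students: subject of the clause headed by 'contradicted'; c-commands the pronoun within its binding domain — blocked (Principle B).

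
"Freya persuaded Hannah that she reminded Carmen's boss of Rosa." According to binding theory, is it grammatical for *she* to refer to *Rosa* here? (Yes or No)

*Rosa* is an R-expression; Principle C requires it to be free (not bound by any c-commanding expression).
— she: subject of the clause headed by 'reminded'; the pronoun c-commands the R-expression — coreference blocked (Principle C).

No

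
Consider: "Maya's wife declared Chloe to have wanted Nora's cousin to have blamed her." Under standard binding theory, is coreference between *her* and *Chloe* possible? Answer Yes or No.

Yes

*Chloe* is an R-expression; Principle C requires it to be free (not bound by any c-commanding expression).
— her: object of the clause headed by 'blamed'; the pronoun does not c-command the R-expression — coreference allowed.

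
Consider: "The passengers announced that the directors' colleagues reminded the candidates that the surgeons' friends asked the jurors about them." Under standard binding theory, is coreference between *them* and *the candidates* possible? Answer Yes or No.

*the candidates* is an R-expression; Principle C requires it to be free (not bound by any c-commanding expression).
— them: second object of the clause headed by 'asked'; the pronoun does not c-command the R-expression — coreference allowed.

Yes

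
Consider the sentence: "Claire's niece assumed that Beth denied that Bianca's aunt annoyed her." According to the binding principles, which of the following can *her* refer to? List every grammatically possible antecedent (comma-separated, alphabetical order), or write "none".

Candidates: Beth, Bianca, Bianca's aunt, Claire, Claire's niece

*her* is a pronoun; Principle B requires it to be free in its binding domain — the clause headed by 'annoyed'.
— Beth: subject of the clause headed by 'denied'; c-commands the pronoun but lies outside its binding domain — allowed.
— Bianca: possessor inside the subject DP of the clause headed by 'annoyed'; does not c-command the pronoun — Principle B does not apply; allowed.
— Bianca's aunt: subject of the clause headed by 'annoyed'; c-commands the pronoun within its binding domain — blocked (Principle B).
— Claire: possessor inside the subject DP of the matrix clause; does not c-command the pronoun — Principle B does not apply; allowed.
— Claire's niece: subject of the matrix clause; c-commands the pronoun but lies outside its binding domain — allowed.

Beth, Bianca, Claire, Claire's niece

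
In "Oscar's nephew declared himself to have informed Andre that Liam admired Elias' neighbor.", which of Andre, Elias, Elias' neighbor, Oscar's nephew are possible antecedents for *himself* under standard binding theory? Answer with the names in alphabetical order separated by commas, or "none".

Oscar's nephew

*himself* is a reflexive; Principle A requires it to be bound within its binding domain — the matrix clause.
— Andre: object of the clause headed by 'informed'; does not c-command the reflexive — cannot bind it (Principle A).
— Elias: possessor inside the object DP of the clause headed by 'admired'; does not c-command the reflexive — cannot bind it (Principle A).
— Elias' neighbor: object of the clause headed by 'admired'; does not c-command the reflexive — cannot bind it (Principle A).
— Oscar's nephew: subject of the matrix clause; c-commands the reflexive within its binding domain — allowed (Principle A).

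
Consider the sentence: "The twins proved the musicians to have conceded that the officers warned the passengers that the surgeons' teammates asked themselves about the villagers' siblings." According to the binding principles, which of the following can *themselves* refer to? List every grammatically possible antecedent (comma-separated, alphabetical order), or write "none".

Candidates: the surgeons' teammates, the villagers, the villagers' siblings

*themselves* is a reflexive; Principle A requires it to be bound within its binding domain — the clause headed by 'asked'.
— the surgeons' teammates: subject of the clause headed by 'asked'; c-commands the reflexive within its binding domain — allowed (Principle A).
— the villagers: possessor inside the second object DP of the clause headed by 'asked'; does not c-command the reflexive — cannot bind it (Principle A).
— the villagers' siblings: second object of the clause headed by 'asked'; does not c-command the reflexive — cannot bind it (Principle A).

the surgeons' teammates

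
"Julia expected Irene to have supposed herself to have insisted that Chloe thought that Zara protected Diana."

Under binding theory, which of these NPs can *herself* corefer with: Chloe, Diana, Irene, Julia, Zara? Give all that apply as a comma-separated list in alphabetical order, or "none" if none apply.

*herself* is a reflexive; Principle A requires it to be bound within its binding domain — the clause headed by 'supposed'.
— Chloe: subject of the clause headed by 'thought'; does not c-command the reflexive — cannot bind it (Principle A).
— Diana: object of the clause headed by 'protected'; does not c-command the reflexive — cannot bind it (Principle A).
— Irene: subject of the clause headed by 'supposed'; c-commands the reflexive within its binding domain — allowed (Principle A).
— Julia: subject of the matrix clause; c-commands the reflexive but lies outside its binding domain — cannot bind it (Principle A).
— Zara: subject of the clause headed by 'protected'; does not c-command the reflexive — cannot bind it (Principle A).

Irene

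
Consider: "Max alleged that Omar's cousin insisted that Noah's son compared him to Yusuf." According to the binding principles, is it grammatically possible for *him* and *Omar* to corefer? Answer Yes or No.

*him* is a pronoun; Principle B requires it to be free in its binding domain — the clause headed by 'compared'.
— Omar: possessor inside the subject DP of the clause headed by 'insisted'; does not c-command the pronoun — Principle B does not apply; allowed.

Yes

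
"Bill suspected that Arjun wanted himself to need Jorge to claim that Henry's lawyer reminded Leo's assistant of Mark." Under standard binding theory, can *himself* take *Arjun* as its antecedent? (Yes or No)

Yes

*himself* is a reflexive; Principle A requires it to be bound within its binding domain — the clause headed by 'wanted'.
— Arjun: subject of the clause headed by 'wanted'; c-commands the reflexive within its binding domain — allowed (Principle A).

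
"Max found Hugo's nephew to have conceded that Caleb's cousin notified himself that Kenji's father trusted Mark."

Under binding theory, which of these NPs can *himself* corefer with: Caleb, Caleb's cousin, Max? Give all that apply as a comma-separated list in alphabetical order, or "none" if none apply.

*himself* is a reflexive; Principle A requires it to be bound within its binding domain — the clause headed by 'notified'.
— Caleb: possessor inside the subject DP of the clause headed by 'notified'; does not c-command the reflexive — cannot bind it (Principle A).
— Caleb's cousin: subject of the clause headed by 'notified'; c-commands the reflexive within its binding domain — allowed (Principle A).
— Max: subject of the matrix clause; c-commands the reflexive but lies outside its binding domain — cannot bind it (Principle A).

Caleb's cousin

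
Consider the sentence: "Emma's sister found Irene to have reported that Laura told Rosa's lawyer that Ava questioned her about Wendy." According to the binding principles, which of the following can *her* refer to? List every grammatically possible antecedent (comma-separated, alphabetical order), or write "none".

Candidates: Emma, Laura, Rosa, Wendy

*her* is a pronoun; Principle B requires it to be free in its binding domain — the clause headed by 'questioned'.
— Emma: possessor inside the subject DP of the matrix clause; does not c-command the pronoun — Principle B does not apply; allowed.
— Laura: subject of the clause headed by 'told'; c-commands the pronoun but lies outside its binding domain — allowed.
— Rosa: possessor inside the object DP of the clause headed by 'told'; does not c-command the pronoun — Principle B does not apply; allowed.
— Wendy: second object of the clause headed by 'questioned'; is c-commanded by the pronoun; coreference would bind this R-expression — blocked (Principle C).

Emma, Laura, Rosa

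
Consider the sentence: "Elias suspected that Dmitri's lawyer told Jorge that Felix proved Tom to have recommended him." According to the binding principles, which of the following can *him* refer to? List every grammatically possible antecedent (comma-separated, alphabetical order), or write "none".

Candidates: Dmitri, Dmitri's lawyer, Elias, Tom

Dmitri, Dmitri's lawyer, Elias

*him* is a pronoun; Principle B requires it to be free in its binding domain — the clause headed by 'recommended'.
— Dmitri: possessor inside the subject DP of the clause headed by 'told'; does not c-command the pronoun — Principle B does not apply; allowed.
— Dmitri's lawyer: subject of the clause headed by 'told'; c-commands the pronoun but lies outside its binding domain — allowed.
— Elias: subject of the matrix clause; c-commands the pronoun but lies outside its binding domain — allowed.
— Tom: subject of the clause headed by 'recommended'; c-commands the pronoun within its binding domain — blocked (Principle B).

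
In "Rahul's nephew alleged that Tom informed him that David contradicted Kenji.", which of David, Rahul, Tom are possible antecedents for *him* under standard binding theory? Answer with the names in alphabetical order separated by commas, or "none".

*him* is a pronoun; Principle B requires it to be free in its binding domain — the clause headed by 'informed'.
— David: subject of the clause headed by 'contradicted'; is c-commanded by the pronoun; coreference would bind this R-expression — blocked (Principle C).
— Rahul: possessor inside the subject DP of the matrix clause; does not c-command the pronoun — Principle B does not apply; allowed.
— Tom: subject of the clause headed by 'informed'; c-commands the pronoun within its binding domain — blocked (Principle B).

Rahul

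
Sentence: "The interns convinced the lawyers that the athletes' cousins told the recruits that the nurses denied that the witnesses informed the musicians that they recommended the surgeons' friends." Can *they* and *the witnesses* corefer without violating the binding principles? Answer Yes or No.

*the witnesses* is an R-expression; Principle C requires it to be free (not bound by any c-commanding expression).
— they: subject of the clause headed by 'recommended'; the pronoun does not c-command the R-expression — coreference allowed.

Yes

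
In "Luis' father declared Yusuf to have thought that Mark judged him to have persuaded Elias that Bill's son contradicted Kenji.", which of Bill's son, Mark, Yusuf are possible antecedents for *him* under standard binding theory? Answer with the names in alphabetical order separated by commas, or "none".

Yusuf

*him* is a pronoun; Principle B requires it to be free in its binding domain — the clause headed by 'judged'.
— Bill's son: subject of the clause headed by 'contradicted'; is c-commanded by the pronoun; coreference would bind this R-expression — blocked (Principle C).
— Mark: subject of the clause headed by 'judged'; c-commands the pronoun within its binding domain — blocked (Principle B).
— Yusuf: subject of the clause headed by 'thought'; c-commands the pronoun but lies outside its binding domain — allowed.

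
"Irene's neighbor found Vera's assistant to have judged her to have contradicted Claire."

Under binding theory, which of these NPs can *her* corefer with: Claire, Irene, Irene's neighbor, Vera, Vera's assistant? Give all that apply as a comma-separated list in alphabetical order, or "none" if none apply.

Irene, Irene's neighbor, Vera

*her* is a pronoun; Principle B requires it to be free in its binding domain — the clause headed by 'judged'.
— Claire: object of the clause headed by 'contradicted'; is c-commanded by the pronoun; coreference would bind this R-expression — blocked (Principle C).
— Irene: possessor inside the subject DP of the matrix clause; does not c-command the pronoun — Principle B does not apply; allowed.
— Irene's neighbor: subject of the matrix clause; c-commands the pronoun but lies outside its binding domain — allowed.
— Vera: possessor inside the subject DP of the clause headed by 'judged'; does not c-command the pronoun — Principle B does not apply; allowed.
— Vera's assistant: subject of the clause headed by 'judged'; c-commands the pronoun within its binding domain — blocked (Principle B).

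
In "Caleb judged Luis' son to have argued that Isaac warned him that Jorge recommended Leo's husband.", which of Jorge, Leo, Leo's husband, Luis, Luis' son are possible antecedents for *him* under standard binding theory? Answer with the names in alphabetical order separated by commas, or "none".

Luis, Luis' son

*him* is a pronoun; Principle B requires it to be free in its binding domain — the clause headed by 'warned'.
— Jorge: subject of the clause headed by 'recommended'; is c-commanded by the pronoun; coreference would bind this R-expression — blocked (Principle C).
— Leo: possessor inside the object DP of the clause headed by 'recommended'; is c-commanded by the pronoun; coreference would bind this R-expression — blocked (Principle C).
— Leo's husband: object of the clause headed by 'recommended'; is c-commanded by the pronoun; coreference would bind this R-expression — blocked (Principle C).
— Luis: possessor inside the subject DP of the clause headed by 'argued'; does not c-command the pronoun — Principle B does not apply; allowed.
— Luis' son: subject of the clause headed by 'argued'; c-commands the pronoun but lies outside its binding domain — allowed.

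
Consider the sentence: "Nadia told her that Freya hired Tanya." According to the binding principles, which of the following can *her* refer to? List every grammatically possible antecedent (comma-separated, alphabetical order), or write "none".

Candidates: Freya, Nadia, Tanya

*her* is a pronoun; Principle B requires it to be free in its binding domain — the matrix clause.
— Freya: subject of the clause headed by 'hired'; is c-commanded by the pronoun; coreference would bind this R-expression — blocked (Principle C).
— Nadia: subject of the matrix clause; c-commands the pronoun within its binding domain — blocked (Principle B).
— Tanya: object of the clause headed by 'hired'; is c-commanded by the pronoun; coreference would bind this R-expression — blocked (Principle C).

none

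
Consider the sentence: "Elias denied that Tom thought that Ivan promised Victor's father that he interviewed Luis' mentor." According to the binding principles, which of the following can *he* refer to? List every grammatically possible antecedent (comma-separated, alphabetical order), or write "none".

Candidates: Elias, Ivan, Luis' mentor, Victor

*he* is a pronoun; Principle B requires it to be free in its binding domain — the clause headed by 'interviewed'.
— Elias: subject of the matrix clause; c-commands the pronoun but lies outside its binding domain — allowed.
— Ivan: subject of the clause headed by 'promised'; c-commands the pronoun but lies outside its binding domain — allowed.
— Luis' mentor: object of the clause headed by 'interviewed'; is c-commanded by the pronoun; coreference would bind this R-expression — blocked (Principle C).
— Victor: possessor inside the object DP of the clause headed by 'promised'; does not c-command the pronoun — Principle B does not apply; allowed.

Elias, Ivan, Victor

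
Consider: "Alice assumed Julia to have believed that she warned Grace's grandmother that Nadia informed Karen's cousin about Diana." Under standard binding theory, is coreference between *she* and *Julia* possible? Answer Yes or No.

Yes

*Julia* is an R-expression; Principle C requires it to be free (not bound by any c-commanding expression).
— she: subject of the clause headed by 'warned'; the pronoun does not c-command the R-expression — coreference allowed.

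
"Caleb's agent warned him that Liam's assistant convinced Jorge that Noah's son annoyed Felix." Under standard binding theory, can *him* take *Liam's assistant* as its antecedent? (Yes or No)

No

*him* is a pronoun; Principle B requires it to be free in its binding domain — the matrix clause.
— Liam's assistant: subject of the clause headed by 'convinced'; is c-commanded by the pronoun; coreference would bind this R-expression — blocked (Principle C).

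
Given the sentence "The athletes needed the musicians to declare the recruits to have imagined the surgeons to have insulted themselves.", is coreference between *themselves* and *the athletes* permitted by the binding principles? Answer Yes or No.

No

*themselves* is a reflexive; Principle A requires it to be bound within its binding domain — the clause headed by 'insulted'.
— the athletes: subject of the matrix clause; c-commands the reflexive but lies outside its binding domain — cannot bind it (Principle A).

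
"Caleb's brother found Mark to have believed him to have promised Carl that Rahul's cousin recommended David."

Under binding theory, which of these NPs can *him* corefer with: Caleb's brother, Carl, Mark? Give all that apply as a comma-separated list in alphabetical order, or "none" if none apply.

*him* is a pronoun; Principle B requires it to be free in its binding domain — the clause headed by 'believed'.
— Caleb's brother: subject of the matrix clause; c-commands the pronoun but lies outside its binding domain — allowed.
— Carl: object of the clause headed by 'promised'; is c-commanded by the pronoun; coreference would bind this R-expression — blocked (Principle C).
— Mark: subject of the clause headed by 'believed'; c-commands the pronoun within its binding domain — blocked (Principle B).

Caleb's brother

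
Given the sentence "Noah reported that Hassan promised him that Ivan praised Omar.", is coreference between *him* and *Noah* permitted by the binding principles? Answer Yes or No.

*him* is a pronoun; Principle B requires it to be free in its binding domain — the clause headed by 'promised'.
— Noah: subject of the matrix clause; c-commands the pronoun but lies outside its binding domain — allowed.

Yes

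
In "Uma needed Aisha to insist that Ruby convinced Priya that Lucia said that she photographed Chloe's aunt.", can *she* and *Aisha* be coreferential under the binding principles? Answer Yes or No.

*Aisha* is an R-expression; Principle C requires it to be free (not bound by any c-commanding expression).
— she: subject of the clause headed by 'photographed'; the pronoun does not c-command the R-expression — coreference allowed.

Yes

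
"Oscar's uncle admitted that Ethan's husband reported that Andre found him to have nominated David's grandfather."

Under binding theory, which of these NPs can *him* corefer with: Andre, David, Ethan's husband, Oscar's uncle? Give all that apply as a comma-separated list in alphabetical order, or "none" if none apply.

*him* is a pronoun; Principle B requires it to be free in its binding domain — the clause headed by 'found'.
— Andre: subject of the clause headed by 'found'; c-commands the pronoun within its binding domain — blocked (Principle B).
— David: possessor inside the object DP of the clause headed by 'nominated'; is c-commanded by the pronoun; coreference would bind this R-expression — blocked (Principle C).
— Ethan's husband: subject of the clause headed by 'reported'; c-commands the pronoun but lies outside its binding domain — allowed.
— Oscar's uncle: subject of the matrix clause; c-commands the pronoun but lies outside its binding domain — allowed.

Ethan's husband, Oscar's uncle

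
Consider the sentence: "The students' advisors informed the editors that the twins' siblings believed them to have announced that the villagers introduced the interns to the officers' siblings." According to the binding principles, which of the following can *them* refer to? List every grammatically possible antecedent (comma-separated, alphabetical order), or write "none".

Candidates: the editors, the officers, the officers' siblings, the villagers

the editors

*them* is a pronoun; Principle B requires it to be free in its binding domain — the clause headed by 'believed'.
— the editors: object of the matrix clause; c-commands the pronoun but lies outside its binding domain — allowed.
— the officers: possessor inside the second object DP of the clause headed by 'introduced'; is c-commanded by the pronoun; coreference would bind this R-expression — blocked (Principle C).
— the officers' siblings: second object of the clause headed by 'introduced'; is c-commanded by the pronoun; coreference would bind this R-expression — blocked (Principle C).
— the villagers: subject of the clause headed by 'introduced'; is c-commanded by the pronoun; coreference would bind this R-expression — blocked (Principle C).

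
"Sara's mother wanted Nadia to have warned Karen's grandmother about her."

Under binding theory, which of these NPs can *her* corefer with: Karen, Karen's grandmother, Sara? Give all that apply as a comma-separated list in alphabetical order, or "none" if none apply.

Karen, Sara

*her* is a pronoun; Principle B requires it to be free in its binding domain — the clause headed by 'warned'.
— Karen: possessor inside the object DP of the clause headed by 'warned'; does not c-command the pronoun — Principle B does not apply; allowed.
— Karen's grandmother: object of the clause headed by 'warned'; c-commands the pronoun within its binding domain — blocked (Principle B).
— Sara: possessor inside the subject DP of the matrix clause; does not c-command the pronoun — Principle B does not apply; allowed.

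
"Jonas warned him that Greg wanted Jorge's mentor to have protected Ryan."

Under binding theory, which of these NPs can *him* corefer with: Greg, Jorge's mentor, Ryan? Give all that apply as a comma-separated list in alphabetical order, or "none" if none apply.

none

*him* is a pronoun; Principle B requires it to be free in its binding domain — the matrix clause.
— Greg: subject of the clause headed by 'wanted'; is c-commanded by the pronoun; coreference would bind this R-expression — blocked (Principle C).
— Jorge's mentor: subject of the clause headed by 'protected'; is c-commanded by the pronoun; coreference would bind this R-expression — blocked (Principle C).
— Ryan: object of the clause headed by 'protected'; is c-commanded by the pronoun; coreference would bind this R-expression — blocked (Principle C).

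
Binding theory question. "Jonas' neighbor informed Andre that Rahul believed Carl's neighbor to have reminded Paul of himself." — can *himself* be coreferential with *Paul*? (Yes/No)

*himself* is a reflexive; Principle A requires it to be bound within its binding domain — the clause headed by 'reminded'.
— Paul: object of the clause headed by 'reminded'; c-commands the reflexive within its binding domain — allowed (Principle A).

Yes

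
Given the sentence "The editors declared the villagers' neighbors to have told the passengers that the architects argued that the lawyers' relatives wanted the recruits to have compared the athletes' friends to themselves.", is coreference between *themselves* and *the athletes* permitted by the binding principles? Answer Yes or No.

*themselves* is a reflexive; Principle A requires it to be bound within its binding domain — the clause headed by 'compared'.
— the athletes: possessor inside the object DP of the clause headed by 'compared'; does not c-command the reflexive — cannot bind it (Principle A).

No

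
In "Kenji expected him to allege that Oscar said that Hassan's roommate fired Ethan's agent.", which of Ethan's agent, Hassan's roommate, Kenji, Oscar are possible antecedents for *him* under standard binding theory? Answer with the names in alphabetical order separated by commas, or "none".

none

*him* is a pronoun; Principle B requires it to be free in its binding domain — the matrix clause.
— Ethan's agent: object of the clause headed by 'fired'; is c-commanded by the pronoun; coreference would bind this R-expression — blocked (Principle C).
— Hassan's roommate: subject of the clause headed by 'fired'; is c-commanded by the pronoun; coreference would bind this R-expression — blocked (Principle C).
— Kenji: subject of the matrix clause; c-commands the pronoun within its binding domain — blocked (Principle B).
— Oscar: subject of the clause headed by 'said'; is c-commanded by the pronoun; coreference would bind this R-expression — blocked (Principle C).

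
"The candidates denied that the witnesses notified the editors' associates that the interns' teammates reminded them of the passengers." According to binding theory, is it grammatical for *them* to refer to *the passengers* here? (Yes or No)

No

*the passengers* is an R-expression; Principle C requires it to be free (not bound by any c-commanding expression).
— them: object of the clause headed by 'reminded'; the pronoun c-commands the R-expression — coreference blocked (Principle C).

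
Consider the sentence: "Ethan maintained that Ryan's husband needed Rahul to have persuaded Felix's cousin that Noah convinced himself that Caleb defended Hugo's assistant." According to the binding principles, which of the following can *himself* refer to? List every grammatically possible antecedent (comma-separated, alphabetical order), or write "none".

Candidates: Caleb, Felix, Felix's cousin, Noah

*himself* is a reflexive; Principle A requires it to be bound within its binding domain — the clause headed by 'convinced'.
— Caleb: subject of the clause headed by 'defended'; does not c-command the reflexive — cannot bind it (Principle A).
— Felix: possessor inside the object DP of the clause headed by 'persuaded'; does not c-command the reflexive — cannot bind it (Principle A).
— Felix's cousin: object of the clause headed by 'persuaded'; c-commands the reflexive but lies outside its binding domain — cannot bind it (Principle A).
— Noah: subject of the clause headed by 'convinced'; c-commands the reflexive within its binding domain — allowed (Principle A).

Noah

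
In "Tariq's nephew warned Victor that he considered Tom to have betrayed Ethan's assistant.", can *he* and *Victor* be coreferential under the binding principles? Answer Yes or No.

*Victor* is an R-expression; Principle C requires it to be free (not bound by any c-commanding expression).
— he: subject of the clause headed by 'considered'; the pronoun does not c-command the R-expression — coreference allowed.

Yes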